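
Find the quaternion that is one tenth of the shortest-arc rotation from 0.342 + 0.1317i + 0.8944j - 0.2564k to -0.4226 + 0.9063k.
0.3771 + 0.1244i + 0.8451j - 0.3579k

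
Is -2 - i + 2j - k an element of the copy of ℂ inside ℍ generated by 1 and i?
No. The quaternion -2 - i + 2j - k has j-coefficient y = 2 and k-coefficient z = -1, not both zero, so it does not lie in the complex subalgebra spanned by 1 and i.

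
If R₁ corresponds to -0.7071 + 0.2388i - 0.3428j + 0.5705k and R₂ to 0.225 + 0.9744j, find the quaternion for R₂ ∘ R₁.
0.1749 + 0.6096i - 0.7661j - 0.1043k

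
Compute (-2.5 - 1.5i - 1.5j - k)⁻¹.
-0.2128 + 0.1277i + 0.1277j + 0.0851k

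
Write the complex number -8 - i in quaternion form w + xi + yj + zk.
-8 - i + 0j + 0k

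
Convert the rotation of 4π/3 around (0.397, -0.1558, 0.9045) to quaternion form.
-0.5 + 0.3438i - 0.1349j + 0.7833k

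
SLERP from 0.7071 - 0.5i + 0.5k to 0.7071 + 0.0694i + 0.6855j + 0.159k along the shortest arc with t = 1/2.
0.8046 - 0.245i + 0.39j + 0.3749k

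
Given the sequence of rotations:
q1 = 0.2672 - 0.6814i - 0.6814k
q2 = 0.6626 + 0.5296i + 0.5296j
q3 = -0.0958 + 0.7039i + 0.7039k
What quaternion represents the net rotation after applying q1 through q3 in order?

q2 · q1 = 0.5379 - 0.6709i + 0.5024j - 0.0906k
q3 · q2 · q1 = 0.4845 + 0.0893i - 0.4566j + 0.7409k
0.4845 + 0.0893i - 0.4566j + 0.7409k


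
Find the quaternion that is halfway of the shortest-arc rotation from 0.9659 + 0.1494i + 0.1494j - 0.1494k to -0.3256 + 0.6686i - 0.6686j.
0.7965 - 0.3202i + 0.5045j - 0.0921k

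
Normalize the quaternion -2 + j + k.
-0.8165 + 0.4082j + 0.4082k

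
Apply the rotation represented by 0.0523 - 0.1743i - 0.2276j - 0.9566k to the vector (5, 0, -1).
(-4.979, -0.557, 0.951)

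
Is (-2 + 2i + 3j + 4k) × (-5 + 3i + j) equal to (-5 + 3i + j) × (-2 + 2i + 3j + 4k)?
No: pq = 1 - 20i - 5j - 27k ≠ 1 - 12i - 29j - 13k = qp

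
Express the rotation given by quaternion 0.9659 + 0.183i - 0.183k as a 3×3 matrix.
[[0.933, 0.3535, -0.067], [-0.3535, 0.866, -0.3535], [-0.067, 0.3535, 0.933]]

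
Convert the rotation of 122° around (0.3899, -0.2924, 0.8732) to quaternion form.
0.4848 + 0.341i - 0.2557j + 0.7637k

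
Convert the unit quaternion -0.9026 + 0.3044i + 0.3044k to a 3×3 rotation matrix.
[[0.8147, 0.5495, 0.1853], [-0.5495, 0.6294, 0.5495], [0.1853, -0.5495, 0.8147]]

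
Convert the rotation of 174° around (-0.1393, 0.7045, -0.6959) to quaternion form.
0.0523 - 0.1391i + 0.7035j - 0.6949k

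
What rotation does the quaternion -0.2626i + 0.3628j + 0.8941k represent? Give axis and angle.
axis = (-0.2626, 0.3628, 0.8941), θ = π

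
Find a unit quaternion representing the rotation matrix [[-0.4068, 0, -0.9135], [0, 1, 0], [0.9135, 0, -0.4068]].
0.5446 - 0.8387j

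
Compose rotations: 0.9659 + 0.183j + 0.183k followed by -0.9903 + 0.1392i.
-0.9565 + 0.1345i - 0.2067j - 0.1558k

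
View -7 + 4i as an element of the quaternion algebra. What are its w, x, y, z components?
-7 + 4i + 0j + 0k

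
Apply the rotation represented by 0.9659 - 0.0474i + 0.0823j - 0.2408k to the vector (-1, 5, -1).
(1.235, 4.819, -1.502)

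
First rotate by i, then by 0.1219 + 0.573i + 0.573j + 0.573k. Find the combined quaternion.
-0.573 + 0.1219i + 0.573j - 0.573k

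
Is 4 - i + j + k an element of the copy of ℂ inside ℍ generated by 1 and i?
No. The quaternion 4 - i + j + k has j-coefficient y = 1 and k-coefficient z = 1, not both zero, so it does not lie in the complex subalgebra spanned by 1 and i.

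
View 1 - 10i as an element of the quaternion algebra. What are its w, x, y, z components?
1 - 10i + 0j + 0k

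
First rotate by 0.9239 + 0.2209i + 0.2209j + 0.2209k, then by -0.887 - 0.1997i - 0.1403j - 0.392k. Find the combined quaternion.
-0.6578 - 0.3248i - 0.368j - 0.5712k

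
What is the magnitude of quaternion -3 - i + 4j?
√26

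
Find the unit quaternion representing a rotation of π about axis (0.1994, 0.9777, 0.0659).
0.1994i + 0.9777j + 0.0659k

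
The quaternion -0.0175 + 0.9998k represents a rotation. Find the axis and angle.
axis = (0, 0, 1), θ = 182°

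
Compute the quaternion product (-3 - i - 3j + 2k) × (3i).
3 - 9i + 6j + 9k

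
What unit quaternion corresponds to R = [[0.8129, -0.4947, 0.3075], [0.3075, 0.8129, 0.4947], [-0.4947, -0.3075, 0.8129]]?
0.9272 - 0.2163i + 0.2163j + 0.2163k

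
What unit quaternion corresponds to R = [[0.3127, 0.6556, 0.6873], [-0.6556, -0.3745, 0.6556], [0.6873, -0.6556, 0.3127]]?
0.5592 - 0.5862i - 0.5862k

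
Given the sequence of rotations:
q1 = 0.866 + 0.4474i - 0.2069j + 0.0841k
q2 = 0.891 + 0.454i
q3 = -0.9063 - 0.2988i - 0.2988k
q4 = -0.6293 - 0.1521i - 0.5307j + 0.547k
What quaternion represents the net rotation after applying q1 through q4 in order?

q2 · q1 = 0.5685 + 0.7918i - 0.2225j - 0.019k
q3 · q2 · q1 = -0.2843 - 0.954i - 0.0406j - 0.0862k
q4 · q3 · q2 · q1 = 0.0594 + 0.7115i - 0.3585j - 0.6014k
0.0594 + 0.7115i - 0.3585j - 0.6014k


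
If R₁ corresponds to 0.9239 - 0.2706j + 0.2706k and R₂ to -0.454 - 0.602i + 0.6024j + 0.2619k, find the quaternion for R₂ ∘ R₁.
-0.3273 - 0.3223i + 0.8423j + 0.282k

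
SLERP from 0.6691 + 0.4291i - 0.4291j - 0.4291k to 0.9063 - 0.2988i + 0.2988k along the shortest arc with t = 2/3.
0.981 - 0.0505i - 0.1802j + 0.0505k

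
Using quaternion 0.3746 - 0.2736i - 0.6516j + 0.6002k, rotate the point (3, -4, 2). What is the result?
(-2.97, 0.745, 4.43)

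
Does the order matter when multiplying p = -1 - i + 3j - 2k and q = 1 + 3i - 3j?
Yes: pq = 11 - 10i - 8k ≠ 11 + 2i + 12j + 4k = qp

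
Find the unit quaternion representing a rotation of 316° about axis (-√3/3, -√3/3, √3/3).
-0.9272 - 0.2163i - 0.2163j + 0.2163k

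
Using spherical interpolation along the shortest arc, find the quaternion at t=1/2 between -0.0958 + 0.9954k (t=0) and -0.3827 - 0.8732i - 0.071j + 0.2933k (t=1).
-0.2935 - 0.5357i - 0.0436j + 0.7906k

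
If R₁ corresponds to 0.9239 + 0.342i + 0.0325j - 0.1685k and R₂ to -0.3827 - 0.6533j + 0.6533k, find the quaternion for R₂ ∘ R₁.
-0.2223 - 0.042i - 0.3926j + 0.8915k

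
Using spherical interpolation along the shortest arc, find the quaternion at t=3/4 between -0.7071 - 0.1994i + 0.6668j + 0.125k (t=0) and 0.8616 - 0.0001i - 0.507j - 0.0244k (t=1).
-0.8305 - 0.0506i + 0.5524j + 0.0502k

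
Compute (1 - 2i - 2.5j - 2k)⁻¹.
0.0656 + 0.1311i + 0.1639j + 0.1311k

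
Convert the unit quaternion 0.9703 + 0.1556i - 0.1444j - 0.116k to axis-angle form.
axis = (0.6432, -0.5969, -0.4795), θ = 28°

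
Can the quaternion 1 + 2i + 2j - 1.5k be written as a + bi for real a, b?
No. The quaternion 1 + 2i + 2j - 1.5k has j-coefficient y = 2 and k-coefficient z = -1.5, not both zero, so it does not lie in the complex subalgebra spanned by 1 and i.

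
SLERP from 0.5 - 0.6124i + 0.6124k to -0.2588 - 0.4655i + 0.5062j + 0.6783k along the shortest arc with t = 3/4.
-0.0632 - 0.5527i + 0.4076j + 0.7241k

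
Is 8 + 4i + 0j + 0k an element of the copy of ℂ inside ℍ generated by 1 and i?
Yes. The quaternion 8 + 4i has j- and k-coefficients y = z = 0, so it lies in the complex subalgebra spanned by 1 and i.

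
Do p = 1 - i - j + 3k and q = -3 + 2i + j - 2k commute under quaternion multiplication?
No: pq = 6 + 4i + 8j - 10k ≠ 6 + 6i - 12k = qp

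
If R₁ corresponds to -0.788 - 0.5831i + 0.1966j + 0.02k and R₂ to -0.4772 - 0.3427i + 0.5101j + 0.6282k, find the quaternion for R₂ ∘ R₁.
0.0634 + 0.435i - 0.8552j - 0.2745k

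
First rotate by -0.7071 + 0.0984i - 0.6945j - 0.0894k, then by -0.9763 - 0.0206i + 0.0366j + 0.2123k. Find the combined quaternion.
0.7368 + 0.0627i + 0.6712j - 0.0521k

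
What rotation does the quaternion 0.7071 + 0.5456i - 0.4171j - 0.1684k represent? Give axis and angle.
axis = (0.7716, -0.5899, -0.2382), θ = π/2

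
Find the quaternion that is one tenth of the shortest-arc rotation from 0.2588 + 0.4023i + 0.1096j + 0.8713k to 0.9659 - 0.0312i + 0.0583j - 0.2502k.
0.4034 + 0.3911i + 0.1168j + 0.8189k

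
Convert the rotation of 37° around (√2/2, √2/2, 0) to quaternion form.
0.9483 + 0.2244i + 0.2244j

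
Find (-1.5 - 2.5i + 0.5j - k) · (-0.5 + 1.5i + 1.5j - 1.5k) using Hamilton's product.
2.25 - 0.25i - 7.75j - 1.75k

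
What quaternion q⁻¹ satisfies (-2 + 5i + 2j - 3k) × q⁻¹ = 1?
-0.0476 - 0.119i - 0.0476j + 0.0714k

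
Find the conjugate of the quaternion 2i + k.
-2i - k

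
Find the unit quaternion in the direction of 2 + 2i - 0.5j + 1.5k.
0.6172 + 0.6172i - 0.1543j + 0.4629k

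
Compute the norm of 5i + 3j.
√34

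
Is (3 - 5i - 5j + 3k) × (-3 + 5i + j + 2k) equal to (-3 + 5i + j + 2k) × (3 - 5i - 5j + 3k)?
No: pq = 15 + 17i + 43j + 17k ≠ 15 + 43i - 7j - 23k = qp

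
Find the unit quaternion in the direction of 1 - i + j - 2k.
0.378 - 0.378i + 0.378j - 0.7559k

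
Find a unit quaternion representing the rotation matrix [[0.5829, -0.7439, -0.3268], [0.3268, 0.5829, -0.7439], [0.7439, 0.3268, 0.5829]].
0.829 + 0.3229i - 0.3229j + 0.3229k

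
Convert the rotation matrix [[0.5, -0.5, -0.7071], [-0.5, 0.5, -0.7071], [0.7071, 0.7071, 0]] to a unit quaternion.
0.7071 + 0.5i - 0.5j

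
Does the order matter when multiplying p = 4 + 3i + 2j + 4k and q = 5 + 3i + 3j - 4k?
Yes: pq = 21 + 7i + 46j + 7k ≠ 21 + 47i - 2j + k = qp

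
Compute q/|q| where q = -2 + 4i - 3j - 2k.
-0.3482 + 0.6963i - 0.5222j - 0.3482k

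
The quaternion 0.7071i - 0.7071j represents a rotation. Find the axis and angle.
axis = (√2/2, -√2/2, 0), θ = π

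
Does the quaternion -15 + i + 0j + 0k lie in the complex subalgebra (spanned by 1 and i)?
Yes. The quaternion -15 + i has j- and k-coefficients y = z = 0, so it lies in the complex subalgebra spanned by 1 and i.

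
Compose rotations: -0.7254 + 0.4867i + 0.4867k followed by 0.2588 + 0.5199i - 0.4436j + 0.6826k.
-0.773 - 0.4671i + 0.401j - 0.1533k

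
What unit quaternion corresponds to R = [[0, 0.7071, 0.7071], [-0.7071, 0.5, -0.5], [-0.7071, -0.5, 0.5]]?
0.7071 + 0.5j - 0.5k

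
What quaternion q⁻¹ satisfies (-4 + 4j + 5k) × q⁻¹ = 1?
-0.0702 - 0.0702j - 0.0877k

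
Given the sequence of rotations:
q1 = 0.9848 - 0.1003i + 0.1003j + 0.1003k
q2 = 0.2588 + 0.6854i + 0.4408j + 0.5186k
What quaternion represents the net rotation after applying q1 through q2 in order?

q2 · q1 = 0.2274 + 0.6412i + 0.3393j + 0.6496k
0.2274 + 0.6412i + 0.3393j + 0.6496k


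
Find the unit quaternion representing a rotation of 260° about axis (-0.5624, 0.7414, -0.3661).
-0.6428 - 0.4308i + 0.5679j - 0.2804k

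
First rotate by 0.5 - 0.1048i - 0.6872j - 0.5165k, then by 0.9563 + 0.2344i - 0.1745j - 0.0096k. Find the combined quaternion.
0.3778 + 0.1005i - 0.6223j - 0.6781k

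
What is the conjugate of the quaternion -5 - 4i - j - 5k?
-5 + 4i + j + 5k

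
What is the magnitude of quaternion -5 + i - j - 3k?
6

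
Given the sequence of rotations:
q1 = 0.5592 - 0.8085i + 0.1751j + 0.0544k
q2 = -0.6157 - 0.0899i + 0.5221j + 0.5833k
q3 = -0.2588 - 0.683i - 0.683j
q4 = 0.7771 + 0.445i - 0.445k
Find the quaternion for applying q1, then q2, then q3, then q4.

q2 · q1 = -0.5401 + 0.3738i - 0.2826j + 0.6991k
q3 · q2 · q1 = 0.2021 - 0.2053i + 0.9195j + 0.2674k
q4 · q3 · q2 · q1 = 0.3674 + 0.3396i + 0.6869j + 0.527k
0.3674 + 0.3396i + 0.6869j + 0.527k


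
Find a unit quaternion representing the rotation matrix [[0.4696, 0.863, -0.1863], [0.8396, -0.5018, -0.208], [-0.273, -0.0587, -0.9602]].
0.0436 + 0.8561i + 0.4972j - 0.1341k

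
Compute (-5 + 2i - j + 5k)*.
-5 - 2i + j - 5k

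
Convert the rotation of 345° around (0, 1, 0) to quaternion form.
-0.9914 + 0.1305j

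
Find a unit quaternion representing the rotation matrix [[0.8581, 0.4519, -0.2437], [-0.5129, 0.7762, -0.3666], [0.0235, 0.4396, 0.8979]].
0.9397 + 0.2145i - 0.0711j - 0.2567k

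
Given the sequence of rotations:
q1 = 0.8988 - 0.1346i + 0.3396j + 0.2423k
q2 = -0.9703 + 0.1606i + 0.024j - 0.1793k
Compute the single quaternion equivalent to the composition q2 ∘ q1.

q2 · q1 = -0.8152 + 0.3417i - 0.3227j - 0.3385k
-0.8152 + 0.3417i - 0.3227j - 0.3385k


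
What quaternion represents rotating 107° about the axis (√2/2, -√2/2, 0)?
0.5948 + 0.5684i - 0.5684j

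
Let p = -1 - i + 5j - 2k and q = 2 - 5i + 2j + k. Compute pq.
-15 + 12i + 19j + 18k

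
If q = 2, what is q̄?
2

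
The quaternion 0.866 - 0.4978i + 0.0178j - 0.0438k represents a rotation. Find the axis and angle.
axis = (-0.9955, 0.0356, -0.0876), θ = π/3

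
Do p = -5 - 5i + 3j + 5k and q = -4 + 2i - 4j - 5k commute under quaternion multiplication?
No: pq = 67 + 15i - 7j + 19k ≠ 67 + 5i + 23j - 9k = qp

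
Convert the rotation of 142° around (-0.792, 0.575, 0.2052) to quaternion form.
0.3256 - 0.7489i + 0.5437j + 0.194k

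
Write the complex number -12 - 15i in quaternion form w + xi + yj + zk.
-12 - 15i + 0j + 0k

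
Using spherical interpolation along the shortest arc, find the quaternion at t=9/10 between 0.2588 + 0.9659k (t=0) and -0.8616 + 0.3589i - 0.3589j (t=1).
0.863 - 0.3446i + 0.3446j + 0.133k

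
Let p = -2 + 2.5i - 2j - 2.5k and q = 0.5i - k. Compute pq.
-3.75 + i + 1.25j + 3k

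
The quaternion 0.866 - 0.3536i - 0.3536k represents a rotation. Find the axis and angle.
axis = (-√2/2, 0, -√2/2), θ = π/3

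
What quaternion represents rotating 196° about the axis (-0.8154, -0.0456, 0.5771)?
-0.1392 - 0.8075i - 0.0452j + 0.5715k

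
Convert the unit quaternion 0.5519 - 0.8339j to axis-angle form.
axis = (0, -1, 0), θ = 113°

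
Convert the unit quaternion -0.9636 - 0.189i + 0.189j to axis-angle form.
axis = (-√2/2, √2/2, 0), θ = 329°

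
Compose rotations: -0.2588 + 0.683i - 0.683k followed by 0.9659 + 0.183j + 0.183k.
-0.125 + 0.5347i + 0.0776j - 0.8321k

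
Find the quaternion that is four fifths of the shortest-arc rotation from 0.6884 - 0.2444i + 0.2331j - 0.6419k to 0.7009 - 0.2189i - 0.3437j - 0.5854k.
0.7184 - 0.2306i - 0.2315j - 0.6141k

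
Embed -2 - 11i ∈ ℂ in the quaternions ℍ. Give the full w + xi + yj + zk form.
-2 - 11i + 0j + 0k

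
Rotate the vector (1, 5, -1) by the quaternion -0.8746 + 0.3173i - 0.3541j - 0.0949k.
(-1.782, 3.222, -3.667)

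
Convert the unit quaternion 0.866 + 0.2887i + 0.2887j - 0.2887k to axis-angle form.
axis = (√3/3, √3/3, -√3/3), θ = π/3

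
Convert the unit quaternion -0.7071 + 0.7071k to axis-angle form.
axis = (0, 0, 1), θ = 3π/2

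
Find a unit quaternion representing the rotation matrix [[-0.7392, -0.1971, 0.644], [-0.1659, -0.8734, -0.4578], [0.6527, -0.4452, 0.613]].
0.0087 + 0.361i - 0.2514j + 0.898k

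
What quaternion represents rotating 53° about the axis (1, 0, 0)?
0.8949 + 0.4462i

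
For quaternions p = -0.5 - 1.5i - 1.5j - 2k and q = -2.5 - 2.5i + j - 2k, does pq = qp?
No: pq = -5 + 10i + 5.25j + 0.75k ≠ -5 + 1.25j + 11.25k = qp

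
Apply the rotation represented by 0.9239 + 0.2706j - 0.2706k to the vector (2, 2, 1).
(2.914, 0.561, -0.439)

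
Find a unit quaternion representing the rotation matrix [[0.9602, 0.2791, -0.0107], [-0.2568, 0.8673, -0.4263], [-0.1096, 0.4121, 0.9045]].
0.9659 + 0.217i + 0.0256j - 0.1387k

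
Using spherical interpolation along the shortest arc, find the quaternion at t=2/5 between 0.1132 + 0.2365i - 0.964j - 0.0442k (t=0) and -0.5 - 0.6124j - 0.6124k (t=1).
-0.1542 + 0.1578i - 0.9245j - 0.3108k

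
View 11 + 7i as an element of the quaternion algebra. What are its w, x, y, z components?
11 + 7i + 0j + 0k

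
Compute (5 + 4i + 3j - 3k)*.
5 - 4i - 3j + 3k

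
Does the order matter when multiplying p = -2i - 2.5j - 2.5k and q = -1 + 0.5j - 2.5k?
Yes: pq = -5 + 9.5i - 2.5j + 1.5k ≠ -5 - 5.5i + 7.5j + 3.5k = qp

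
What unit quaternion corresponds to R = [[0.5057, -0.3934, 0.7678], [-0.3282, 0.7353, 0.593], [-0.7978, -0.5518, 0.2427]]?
0.788 - 0.3632i + 0.4967j + 0.0207k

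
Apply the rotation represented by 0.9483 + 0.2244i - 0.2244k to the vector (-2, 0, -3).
(-1.496, 2.128, -2.496)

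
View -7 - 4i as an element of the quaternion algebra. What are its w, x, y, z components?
-7 - 4i + 0j + 0k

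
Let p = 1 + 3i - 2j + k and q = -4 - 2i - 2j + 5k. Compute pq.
-7 - 22i - 11j - 9k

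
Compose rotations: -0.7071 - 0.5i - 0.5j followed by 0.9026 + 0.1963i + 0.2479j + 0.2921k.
-0.4161 - 0.4441i - 0.7726j - 0.1807k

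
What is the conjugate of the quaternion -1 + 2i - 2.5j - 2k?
-1 - 2i + 2.5j + 2k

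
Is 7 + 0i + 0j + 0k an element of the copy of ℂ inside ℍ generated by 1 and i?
Yes. The quaternion 7 has j- and k-coefficients y = z = 0, so it lies in the complex subalgebra spanned by 1 and i.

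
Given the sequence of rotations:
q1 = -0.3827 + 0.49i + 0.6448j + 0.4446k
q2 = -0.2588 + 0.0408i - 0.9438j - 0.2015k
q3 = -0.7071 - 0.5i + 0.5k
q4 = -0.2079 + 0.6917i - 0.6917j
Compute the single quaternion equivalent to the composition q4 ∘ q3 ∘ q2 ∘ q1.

q2 · q1 = 0.7772 - 0.4321i + 0.0774j + 0.4508k
q3 · q2 · q1 = -0.991 - 0.1218i - 0.0454j + 0.0311k
q4 · q3 · q2 · q1 = 0.2589 - 0.6817i + 0.6734j - 0.1221k
0.2589 - 0.6817i + 0.6734j - 0.1221k


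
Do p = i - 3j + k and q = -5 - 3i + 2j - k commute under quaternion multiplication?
No: pq = 10 - 4i + 13j - 12k ≠ 10 - 6i + 17j + 2k = qp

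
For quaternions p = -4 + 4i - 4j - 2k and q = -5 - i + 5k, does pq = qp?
No: pq = 34 - 36i + 2j - 14k ≠ 34 + 4i + 38j - 6k = qp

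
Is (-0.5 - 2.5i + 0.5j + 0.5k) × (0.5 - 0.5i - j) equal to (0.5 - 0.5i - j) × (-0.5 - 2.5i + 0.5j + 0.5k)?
No: pq = -1 - 0.5i + 0.5j + 3k ≠ -1 - 1.5i + j - 2.5k = qp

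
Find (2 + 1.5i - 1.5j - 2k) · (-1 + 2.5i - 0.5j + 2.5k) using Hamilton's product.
-1.5 - 1.25i - 8.25j + 10k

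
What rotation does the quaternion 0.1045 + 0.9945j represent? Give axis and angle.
axis = (0, 1, 0), θ = 168°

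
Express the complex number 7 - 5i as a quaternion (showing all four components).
7 - 5i + 0j + 0k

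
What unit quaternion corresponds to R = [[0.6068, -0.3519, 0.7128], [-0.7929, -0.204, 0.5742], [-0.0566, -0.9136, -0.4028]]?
0.5 - 0.7439i + 0.3847j - 0.2205k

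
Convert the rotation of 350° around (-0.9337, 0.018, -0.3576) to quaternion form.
-0.9962 - 0.0814i + 0.0016j - 0.0312k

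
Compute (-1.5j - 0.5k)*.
1.5j + 0.5k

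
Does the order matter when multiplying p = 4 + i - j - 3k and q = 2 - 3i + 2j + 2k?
Yes: pq = 19 - 6i + 13j + k ≠ 19 - 14i - j + 3k = qp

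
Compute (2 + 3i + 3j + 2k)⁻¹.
0.0769 - 0.1154i - 0.1154j - 0.0769k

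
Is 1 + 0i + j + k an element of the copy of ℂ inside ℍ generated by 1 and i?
No. The quaternion 1 + j + k has j-coefficient y = 1 and k-coefficient z = 1, not both zero, so it does not lie in the complex subalgebra spanned by 1 and i.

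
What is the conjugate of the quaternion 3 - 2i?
3 + 2i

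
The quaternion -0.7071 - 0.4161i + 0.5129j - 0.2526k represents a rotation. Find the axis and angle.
axis = (-0.5884, 0.7253, -0.3572), θ = 3π/2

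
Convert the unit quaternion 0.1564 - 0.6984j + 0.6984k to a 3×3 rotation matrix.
[[-0.9511, -0.2185, -0.2185], [0.2185, 0.0245, -0.9755], [0.2185, -0.9755, 0.0245]]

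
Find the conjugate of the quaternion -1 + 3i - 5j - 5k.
-1 - 3i + 5j + 5k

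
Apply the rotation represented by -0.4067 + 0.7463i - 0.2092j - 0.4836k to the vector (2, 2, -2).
(0.582, -2.62, -2.19)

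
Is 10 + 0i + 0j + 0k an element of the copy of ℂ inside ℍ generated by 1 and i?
Yes. The quaternion 10 has j- and k-coefficients y = z = 0, so it lies in the complex subalgebra spanned by 1 and i.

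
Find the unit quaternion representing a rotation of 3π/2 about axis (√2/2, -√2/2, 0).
-0.7071 + 0.5i - 0.5j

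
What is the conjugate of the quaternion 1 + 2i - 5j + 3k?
1 - 2i + 5j - 3k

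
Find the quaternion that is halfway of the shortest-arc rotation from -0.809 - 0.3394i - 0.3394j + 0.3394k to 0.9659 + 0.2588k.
-0.9644 - 0.1844i - 0.1844j + 0.0438k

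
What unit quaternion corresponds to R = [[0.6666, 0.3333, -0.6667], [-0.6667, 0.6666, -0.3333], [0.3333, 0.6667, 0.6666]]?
0.866 + 0.2887i - 0.2887j - 0.2887k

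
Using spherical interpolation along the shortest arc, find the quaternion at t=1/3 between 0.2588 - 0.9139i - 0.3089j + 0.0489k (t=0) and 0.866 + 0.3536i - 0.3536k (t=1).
-0.1914 - 0.9246i - 0.2565j + 0.2065k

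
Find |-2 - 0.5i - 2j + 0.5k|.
2.915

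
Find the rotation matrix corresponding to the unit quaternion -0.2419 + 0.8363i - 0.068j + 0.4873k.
[[0.5158, 0.122, 0.848], [-0.3495, -0.8737, 0.3383], [0.7822, -0.4709, -0.408]]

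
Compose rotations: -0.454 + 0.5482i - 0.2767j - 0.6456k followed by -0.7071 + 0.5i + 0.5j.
0.1853 - 0.9374i + 0.2915j + 0.0441k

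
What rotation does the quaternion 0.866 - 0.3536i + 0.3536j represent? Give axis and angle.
axis = (-√2/2, √2/2, 0), θ = π/3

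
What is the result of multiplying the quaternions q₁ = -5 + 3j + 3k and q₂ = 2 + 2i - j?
-7 - 7i + 17j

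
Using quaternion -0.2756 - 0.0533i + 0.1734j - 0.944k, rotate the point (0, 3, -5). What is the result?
(-1.642, -0.58, -5.565)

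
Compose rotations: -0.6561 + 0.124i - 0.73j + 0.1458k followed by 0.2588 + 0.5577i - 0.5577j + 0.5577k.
-0.7274 - 0.008i + 0.1648j - 0.6661k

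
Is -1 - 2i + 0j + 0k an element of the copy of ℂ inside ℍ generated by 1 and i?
Yes. The quaternion -1 - 2i has j- and k-coefficients y = z = 0, so it lies in the complex subalgebra spanned by 1 and i.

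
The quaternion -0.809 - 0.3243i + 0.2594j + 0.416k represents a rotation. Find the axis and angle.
axis = (-0.5517, 0.4413, 0.7077), θ = 288°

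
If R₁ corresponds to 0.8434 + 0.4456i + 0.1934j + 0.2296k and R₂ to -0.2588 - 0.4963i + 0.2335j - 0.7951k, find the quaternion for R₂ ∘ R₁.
0.1403 - 0.3265i - 0.0935j - 0.93k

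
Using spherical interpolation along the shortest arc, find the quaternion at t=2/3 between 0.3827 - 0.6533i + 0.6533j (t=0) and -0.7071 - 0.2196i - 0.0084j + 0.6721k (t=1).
0.7618 - 0.1226i + 0.3109j - 0.5549k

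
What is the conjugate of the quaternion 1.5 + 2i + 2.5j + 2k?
1.5 - 2i - 2.5j - 2k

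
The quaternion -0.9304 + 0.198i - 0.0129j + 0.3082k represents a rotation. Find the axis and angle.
axis = (0.5402, -0.0352, 0.8408), θ = 317°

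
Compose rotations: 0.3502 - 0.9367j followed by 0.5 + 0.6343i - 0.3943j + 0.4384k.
-0.1942 + 0.6328i - 0.6064j - 0.4406k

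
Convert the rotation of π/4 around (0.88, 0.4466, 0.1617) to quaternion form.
0.9239 + 0.3368i + 0.1709j + 0.0619k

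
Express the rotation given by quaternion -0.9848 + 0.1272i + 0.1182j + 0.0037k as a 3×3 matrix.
[[0.972, 0.0374, -0.2319], [0.0228, 0.9676, 0.2514], [0.2337, -0.2497, 0.9397]]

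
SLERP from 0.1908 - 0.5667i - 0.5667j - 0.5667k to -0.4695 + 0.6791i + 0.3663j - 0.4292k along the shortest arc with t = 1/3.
0.3339 - 0.7021i - 0.5755j - 0.2536k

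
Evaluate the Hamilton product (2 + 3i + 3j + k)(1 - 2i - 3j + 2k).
15 + 8i - 11j + 2k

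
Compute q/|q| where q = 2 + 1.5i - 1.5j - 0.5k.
0.6761 + 0.5071i - 0.5071j - 0.169k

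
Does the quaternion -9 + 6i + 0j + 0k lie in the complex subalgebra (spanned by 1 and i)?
Yes. The quaternion -9 + 6i has j- and k-coefficients y = z = 0, so it lies in the complex subalgebra spanned by 1 and i.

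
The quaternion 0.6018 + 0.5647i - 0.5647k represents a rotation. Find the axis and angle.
axis = (√2/2, 0, -√2/2), θ = 106°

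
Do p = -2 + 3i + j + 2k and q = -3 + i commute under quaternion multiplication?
No: pq = 3 - 11i - j - 7k ≠ 3 - 11i - 5j - 5k = qp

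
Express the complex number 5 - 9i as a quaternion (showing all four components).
5 - 9i + 0j + 0k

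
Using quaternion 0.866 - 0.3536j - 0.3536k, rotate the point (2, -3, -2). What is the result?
(0.387, -3.975, -1.025)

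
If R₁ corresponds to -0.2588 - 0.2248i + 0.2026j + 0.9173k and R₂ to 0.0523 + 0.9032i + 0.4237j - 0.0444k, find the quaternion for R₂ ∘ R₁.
0.1444 + 0.1522i - 0.9176j + 0.3377k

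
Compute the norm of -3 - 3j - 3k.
√27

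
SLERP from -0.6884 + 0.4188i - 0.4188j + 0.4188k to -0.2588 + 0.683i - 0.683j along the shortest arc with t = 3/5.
-0.4611 + 0.6143i - 0.6143j + 0.1805k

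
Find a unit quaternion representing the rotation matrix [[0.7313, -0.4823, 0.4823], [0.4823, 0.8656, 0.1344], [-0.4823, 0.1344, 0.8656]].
0.9304 + 0.2592j + 0.2592k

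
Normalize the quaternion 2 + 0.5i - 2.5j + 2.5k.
0.4887 + 0.1222i - 0.6108j + 0.6108k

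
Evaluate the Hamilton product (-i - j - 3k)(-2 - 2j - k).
-5 - 3i + j + 8k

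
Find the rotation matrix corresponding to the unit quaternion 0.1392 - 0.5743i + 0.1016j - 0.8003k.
[[-0.3016, 0.1061, 0.9475], [-0.3395, -0.9406, -0.0027], [0.8909, -0.3225, 0.3197]]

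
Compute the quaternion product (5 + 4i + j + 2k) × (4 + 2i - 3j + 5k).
5 + 37i - 27j + 19k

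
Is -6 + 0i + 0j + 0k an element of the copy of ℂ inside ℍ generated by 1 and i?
Yes. The quaternion -6 has j- and k-coefficients y = z = 0, so it lies in the complex subalgebra spanned by 1 and i.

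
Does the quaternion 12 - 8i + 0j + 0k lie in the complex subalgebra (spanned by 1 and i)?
Yes. The quaternion 12 - 8i has j- and k-coefficients y = z = 0, so it lies in the complex subalgebra spanned by 1 and i.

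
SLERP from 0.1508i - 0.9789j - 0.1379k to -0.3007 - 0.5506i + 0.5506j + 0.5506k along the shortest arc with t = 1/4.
0.0832 + 0.2711i - 0.9228j - 0.2609k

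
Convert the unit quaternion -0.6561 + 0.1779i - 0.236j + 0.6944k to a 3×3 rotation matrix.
[[-0.0758, 0.8272, 0.5567], [-0.9952, -0.0277, -0.0943], [-0.0626, -0.5612, 0.8253]]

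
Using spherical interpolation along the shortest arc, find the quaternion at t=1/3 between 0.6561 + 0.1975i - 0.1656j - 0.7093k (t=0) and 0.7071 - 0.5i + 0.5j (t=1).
0.8227 - 0.0609i + 0.086j - 0.5586k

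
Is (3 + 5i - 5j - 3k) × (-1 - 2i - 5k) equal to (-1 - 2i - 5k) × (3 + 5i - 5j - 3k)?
No: pq = -8 + 14i + 36j - 22k ≠ -8 - 36i - 26j - 2k = qp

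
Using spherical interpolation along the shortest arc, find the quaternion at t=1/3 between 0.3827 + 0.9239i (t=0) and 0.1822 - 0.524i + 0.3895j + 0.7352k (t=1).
0.2159 + 0.9153i - 0.1592j - 0.3005k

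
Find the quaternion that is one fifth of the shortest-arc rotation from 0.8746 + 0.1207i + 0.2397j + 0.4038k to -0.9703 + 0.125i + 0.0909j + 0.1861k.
0.9363 + 0.0726i + 0.1785j + 0.2935k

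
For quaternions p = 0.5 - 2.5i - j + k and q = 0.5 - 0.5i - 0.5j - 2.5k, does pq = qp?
No: pq = 1 + 1.5i - 7.5j ≠ 1 - 4.5i + 6j - 1.5k = qp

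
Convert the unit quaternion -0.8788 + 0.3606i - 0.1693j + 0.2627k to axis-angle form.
axis = (0.7557, -0.3548, 0.5505), θ = 303°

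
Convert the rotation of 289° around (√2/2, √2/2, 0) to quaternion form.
-0.8141 + 0.4106i + 0.4106j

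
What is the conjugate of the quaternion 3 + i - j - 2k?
3 - i + j + 2k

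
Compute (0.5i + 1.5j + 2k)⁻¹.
-0.0769i - 0.2308j - 0.3077k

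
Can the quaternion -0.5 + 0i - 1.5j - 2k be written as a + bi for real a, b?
No. The quaternion -0.5 - 1.5j - 2k has j-coefficient y = -1.5 and k-coefficient z = -2, not both zero, so it does not lie in the complex subalgebra spanned by 1 and i.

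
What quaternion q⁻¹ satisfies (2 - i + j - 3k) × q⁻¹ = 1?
0.1333 + 0.0667i - 0.0667j + 0.2k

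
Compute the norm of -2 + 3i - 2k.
√17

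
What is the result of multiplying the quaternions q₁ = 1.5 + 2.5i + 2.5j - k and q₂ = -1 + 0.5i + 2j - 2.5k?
-10.25 - 6i + 6.25j + k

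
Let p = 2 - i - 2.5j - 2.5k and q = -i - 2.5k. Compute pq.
-7.25 + 4.25i - 7.5k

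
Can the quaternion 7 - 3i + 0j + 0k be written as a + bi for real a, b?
Yes. The quaternion 7 - 3i has j- and k-coefficients y = z = 0, so it lies in the complex subalgebra spanned by 1 and i.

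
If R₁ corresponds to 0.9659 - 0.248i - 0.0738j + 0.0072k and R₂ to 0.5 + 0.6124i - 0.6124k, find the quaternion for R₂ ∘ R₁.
0.6392 + 0.4223i + 0.1106j - 0.6331k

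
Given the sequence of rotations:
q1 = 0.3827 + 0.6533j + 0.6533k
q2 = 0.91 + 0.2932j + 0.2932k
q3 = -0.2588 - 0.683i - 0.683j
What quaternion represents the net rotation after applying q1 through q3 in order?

q2 · q1 = -0.0348 + 0.7067j + 0.7067k
q3 · q2 · q1 = 0.4917 - 0.4589i + 0.3236j - 0.6656k
0.4917 - 0.4589i + 0.3236j - 0.6656k


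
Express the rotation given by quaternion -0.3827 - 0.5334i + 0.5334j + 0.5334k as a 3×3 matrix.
[[-0.1381, -0.1608, -0.9773], [-0.9773, -0.1381, 0.1608], [-0.1608, 0.9773, -0.1381]]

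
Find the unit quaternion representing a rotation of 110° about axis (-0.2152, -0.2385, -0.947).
0.5736 - 0.1763i - 0.1954j - 0.7757k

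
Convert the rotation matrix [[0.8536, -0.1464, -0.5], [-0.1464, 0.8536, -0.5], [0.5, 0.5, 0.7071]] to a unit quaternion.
0.9239 + 0.2706i - 0.2706j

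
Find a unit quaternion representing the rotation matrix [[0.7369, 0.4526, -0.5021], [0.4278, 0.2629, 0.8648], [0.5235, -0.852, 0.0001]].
0.7071 - 0.607i - 0.3626j - 0.0088k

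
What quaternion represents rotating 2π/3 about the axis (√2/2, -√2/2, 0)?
0.5 + 0.6124i - 0.6124j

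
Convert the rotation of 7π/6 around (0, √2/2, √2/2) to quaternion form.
-0.2588 + 0.683j + 0.683k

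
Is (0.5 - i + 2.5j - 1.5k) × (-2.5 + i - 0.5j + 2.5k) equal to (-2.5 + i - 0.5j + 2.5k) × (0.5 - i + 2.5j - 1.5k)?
No: pq = 4.75 + 8.5i - 5.5j + 3k ≠ 4.75 - 2.5i - 7.5j + 7k = qp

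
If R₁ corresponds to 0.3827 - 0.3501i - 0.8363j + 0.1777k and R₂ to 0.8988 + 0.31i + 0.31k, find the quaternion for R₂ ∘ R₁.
0.3974 + 0.0632i - 0.9153j + 0.0191k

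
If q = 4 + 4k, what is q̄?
4 - 4k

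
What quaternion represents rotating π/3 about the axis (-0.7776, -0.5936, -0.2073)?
0.866 - 0.3888i - 0.2968j - 0.1037k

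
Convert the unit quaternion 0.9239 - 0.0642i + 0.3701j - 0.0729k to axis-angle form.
axis = (-0.1678, 0.9672, -0.1905), θ = π/4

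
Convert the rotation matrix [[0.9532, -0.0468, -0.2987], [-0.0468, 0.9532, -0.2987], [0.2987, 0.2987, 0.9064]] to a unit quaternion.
0.9763 + 0.153i - 0.153j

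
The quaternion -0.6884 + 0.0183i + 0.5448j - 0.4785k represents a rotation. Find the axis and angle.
axis = (0.0252, 0.7511, -0.6597), θ = 267°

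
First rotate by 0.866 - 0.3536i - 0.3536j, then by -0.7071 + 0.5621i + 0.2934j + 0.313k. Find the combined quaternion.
-0.3098 + 0.8475i + 0.3934j + 0.176k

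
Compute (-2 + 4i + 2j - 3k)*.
-2 - 4i - 2j + 3k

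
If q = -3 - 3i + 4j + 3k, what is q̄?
-3 + 3i - 4j - 3k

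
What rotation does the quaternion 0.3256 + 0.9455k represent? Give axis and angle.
axis = (0, 0, 1), θ = 142°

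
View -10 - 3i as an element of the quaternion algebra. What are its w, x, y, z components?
-10 - 3i + 0j + 0k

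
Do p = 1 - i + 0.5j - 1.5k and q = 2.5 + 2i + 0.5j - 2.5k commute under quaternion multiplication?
No: pq = 0.5 - i - 3.75j - 7.75k ≠ 0.5 + 7.25j - 4.75k = qp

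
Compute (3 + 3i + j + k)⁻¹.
0.15 - 0.15i - 0.05j - 0.05k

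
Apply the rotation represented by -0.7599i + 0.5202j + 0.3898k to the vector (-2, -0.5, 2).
(-1.099, 2.622, -0.41)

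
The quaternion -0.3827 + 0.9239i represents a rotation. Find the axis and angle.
axis = (1, 0, 0), θ = 5π/4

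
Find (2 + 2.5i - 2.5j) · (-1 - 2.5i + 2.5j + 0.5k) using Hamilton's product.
10.5 - 8.75i + 6.25j + k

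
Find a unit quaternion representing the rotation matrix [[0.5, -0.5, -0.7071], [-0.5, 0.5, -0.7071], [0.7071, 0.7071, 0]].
0.7071 + 0.5i - 0.5j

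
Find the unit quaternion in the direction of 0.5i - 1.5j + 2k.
0.1961i - 0.5883j + 0.7845k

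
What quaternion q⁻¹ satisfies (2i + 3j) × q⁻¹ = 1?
-0.1538i - 0.2308j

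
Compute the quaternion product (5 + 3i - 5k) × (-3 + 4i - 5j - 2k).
-37 - 14i - 39j - 10k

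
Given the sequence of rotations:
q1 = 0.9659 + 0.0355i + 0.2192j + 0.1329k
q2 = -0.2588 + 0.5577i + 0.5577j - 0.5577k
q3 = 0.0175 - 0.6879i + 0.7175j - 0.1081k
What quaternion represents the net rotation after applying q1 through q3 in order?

q2 · q1 = -0.3179 + 0.7259i + 0.388j - 0.4706k
q3 · q2 · q1 = 0.1645 - 0.0643i - 0.6235j - 0.7616k
0.1645 - 0.0643i - 0.6235j - 0.7616k


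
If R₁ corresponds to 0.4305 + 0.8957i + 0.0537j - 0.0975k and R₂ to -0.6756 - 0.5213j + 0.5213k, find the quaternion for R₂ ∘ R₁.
-0.212 - 0.5823i + 0.2062j + 0.7572k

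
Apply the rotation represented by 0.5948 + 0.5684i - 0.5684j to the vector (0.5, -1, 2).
(-0.529, -2.029, -0.923)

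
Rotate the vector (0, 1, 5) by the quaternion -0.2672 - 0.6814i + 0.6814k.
(-4.279, -2.678, 0.721)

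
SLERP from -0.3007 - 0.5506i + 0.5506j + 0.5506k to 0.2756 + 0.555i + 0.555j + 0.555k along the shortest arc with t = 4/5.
0.1669 + 0.351i + 0.6515j + 0.6515k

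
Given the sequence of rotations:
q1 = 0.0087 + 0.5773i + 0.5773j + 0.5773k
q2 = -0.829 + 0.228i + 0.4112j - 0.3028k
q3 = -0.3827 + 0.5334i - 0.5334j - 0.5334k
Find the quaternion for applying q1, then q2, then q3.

q2 · q1 = -0.2014 - 0.0644i - 0.7814j - 0.587k
q3 · q2 · q1 = -0.6185 - 0.1865i + 0.7539j - 0.1191k
-0.6185 - 0.1865i + 0.7539j - 0.1191k


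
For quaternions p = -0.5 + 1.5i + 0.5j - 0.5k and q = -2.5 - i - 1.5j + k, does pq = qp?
No: pq = 4 - 3.5i - 1.5j - k ≠ 4 - 3i + 0.5j + 2.5k = qp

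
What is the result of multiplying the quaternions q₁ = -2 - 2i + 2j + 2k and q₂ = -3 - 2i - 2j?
6 + 14i - 6j + 2k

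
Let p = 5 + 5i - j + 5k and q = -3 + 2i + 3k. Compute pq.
-40 - 8i - 2j + 2k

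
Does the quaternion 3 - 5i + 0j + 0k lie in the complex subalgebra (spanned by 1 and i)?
Yes. The quaternion 3 - 5i has j- and k-coefficients y = z = 0, so it lies in the complex subalgebra spanned by 1 and i.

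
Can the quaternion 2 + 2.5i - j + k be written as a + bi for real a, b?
No. The quaternion 2 + 2.5i - j + k has j-coefficient y = -1 and k-coefficient z = 1, not both zero, so it does not lie in the complex subalgebra spanned by 1 and i.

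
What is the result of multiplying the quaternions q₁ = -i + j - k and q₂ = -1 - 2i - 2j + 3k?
3 + 2i + 4j + 5k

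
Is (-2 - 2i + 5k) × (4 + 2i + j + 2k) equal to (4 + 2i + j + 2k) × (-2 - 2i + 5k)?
No: pq = -14 - 17i + 12j + 14k ≠ -14 - 7i - 16j + 18k = qp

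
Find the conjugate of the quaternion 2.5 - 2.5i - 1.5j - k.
2.5 + 2.5i + 1.5j + k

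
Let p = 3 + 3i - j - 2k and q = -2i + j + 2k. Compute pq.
11 - 6i + j + 7k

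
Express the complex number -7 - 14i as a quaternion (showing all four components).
-7 - 14i + 0j + 0k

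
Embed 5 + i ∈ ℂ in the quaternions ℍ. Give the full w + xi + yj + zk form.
5 + i + 0j + 0k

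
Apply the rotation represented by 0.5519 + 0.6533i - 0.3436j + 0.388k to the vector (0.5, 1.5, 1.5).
(-0.893, -1.724, 0.99)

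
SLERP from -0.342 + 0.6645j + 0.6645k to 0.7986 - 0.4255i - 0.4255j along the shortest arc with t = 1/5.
-0.4782 + 0.0998i + 0.6649j + 0.5651k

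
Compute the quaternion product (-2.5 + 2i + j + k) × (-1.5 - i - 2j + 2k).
5.75 + 3.5i - 1.5j - 9.5k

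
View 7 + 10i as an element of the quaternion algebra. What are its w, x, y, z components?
7 + 10i + 0j + 0k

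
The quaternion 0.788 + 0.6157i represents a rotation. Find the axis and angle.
axis = (1, 0, 0), θ = 76°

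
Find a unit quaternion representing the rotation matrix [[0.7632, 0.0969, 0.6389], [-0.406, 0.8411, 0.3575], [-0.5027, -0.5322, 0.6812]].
0.9063 - 0.2454i + 0.3149j - 0.1387k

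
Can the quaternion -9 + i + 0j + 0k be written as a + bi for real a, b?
Yes. The quaternion -9 + i has j- and k-coefficients y = z = 0, so it lies in the complex subalgebra spanned by 1 and i.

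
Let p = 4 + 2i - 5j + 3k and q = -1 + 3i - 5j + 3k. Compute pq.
-44 + 10i - 12j + 14k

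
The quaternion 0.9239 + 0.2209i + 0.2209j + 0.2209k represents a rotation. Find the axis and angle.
axis = (√3/3, √3/3, √3/3), θ = π/4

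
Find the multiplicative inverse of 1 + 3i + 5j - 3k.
0.0227 - 0.0682i - 0.1136j + 0.0682k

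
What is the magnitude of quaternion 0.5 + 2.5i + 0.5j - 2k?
3.279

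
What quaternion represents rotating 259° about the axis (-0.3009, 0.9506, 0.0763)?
-0.6361 - 0.2322i + 0.7335j + 0.0589k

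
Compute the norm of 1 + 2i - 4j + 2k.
5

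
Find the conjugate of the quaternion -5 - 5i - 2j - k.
-5 + 5i + 2j + k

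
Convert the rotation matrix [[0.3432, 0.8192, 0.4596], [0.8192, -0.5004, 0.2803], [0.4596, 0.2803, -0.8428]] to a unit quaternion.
0.8195i + 0.4998j + 0.2804k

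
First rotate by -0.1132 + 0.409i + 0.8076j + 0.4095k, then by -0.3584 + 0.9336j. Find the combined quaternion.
-0.7134 + 0.2357i - 0.3951j - 0.5286k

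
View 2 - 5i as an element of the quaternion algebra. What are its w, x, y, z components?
2 - 5i + 0j + 0k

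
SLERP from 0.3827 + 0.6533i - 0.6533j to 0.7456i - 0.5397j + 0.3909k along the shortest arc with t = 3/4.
0.1008 + 0.7451i - 0.5869j + 0.3004k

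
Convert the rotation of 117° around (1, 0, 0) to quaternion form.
0.5225 + 0.8526i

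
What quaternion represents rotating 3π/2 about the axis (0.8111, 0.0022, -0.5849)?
-0.7071 + 0.5735i + 0.0016j - 0.4136k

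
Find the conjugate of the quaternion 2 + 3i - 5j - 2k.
2 - 3i + 5j + 2k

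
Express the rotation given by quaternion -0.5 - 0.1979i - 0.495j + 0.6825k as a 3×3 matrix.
[[-0.4217, 0.8784, 0.2249], [-0.4866, -0.0099, -0.8736], [-0.7651, -0.4778, 0.4316]]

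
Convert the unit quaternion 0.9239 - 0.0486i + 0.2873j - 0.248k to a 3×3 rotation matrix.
[[0.7119, 0.4303, 0.555], [-0.4862, 0.8723, -0.0527], [-0.5068, -0.2323, 0.8302]]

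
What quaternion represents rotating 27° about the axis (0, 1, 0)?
0.9724 + 0.2334j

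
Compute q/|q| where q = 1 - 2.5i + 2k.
0.2981 - 0.7454i + 0.5963k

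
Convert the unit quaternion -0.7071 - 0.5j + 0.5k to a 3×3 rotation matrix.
[[0, 0.7071, 0.7071], [-0.7071, 0.5, -0.5], [-0.7071, -0.5, 0.5]]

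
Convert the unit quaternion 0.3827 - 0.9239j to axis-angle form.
axis = (0, -1, 0), θ = 3π/4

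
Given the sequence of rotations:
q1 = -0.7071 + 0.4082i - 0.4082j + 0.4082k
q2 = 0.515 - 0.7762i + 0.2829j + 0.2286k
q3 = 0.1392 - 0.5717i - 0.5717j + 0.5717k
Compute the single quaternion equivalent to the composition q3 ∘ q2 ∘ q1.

q2 · q1 = -0.0251 + 0.9679i - 0.0001j + 0.2499k
q3 · q2 · q1 = 0.4069 + 0.0063i + 0.7106j + 0.5738k
0.4069 + 0.0063i + 0.7106j + 0.5738k


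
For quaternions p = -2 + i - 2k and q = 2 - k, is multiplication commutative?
No: pq = -6 + 2i + j - 2k ≠ -6 + 2i - j - 2k = qp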